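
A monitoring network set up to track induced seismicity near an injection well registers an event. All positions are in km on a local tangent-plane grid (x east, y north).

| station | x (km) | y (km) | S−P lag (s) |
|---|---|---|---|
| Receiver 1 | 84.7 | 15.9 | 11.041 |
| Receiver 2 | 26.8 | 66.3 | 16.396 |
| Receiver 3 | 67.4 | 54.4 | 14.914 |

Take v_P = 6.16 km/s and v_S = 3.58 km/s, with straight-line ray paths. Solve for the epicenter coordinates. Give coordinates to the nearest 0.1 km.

Distance from S−P lag: d = Δt · v_P v_S / (v_P − v_S) = Δt · (6.16·3.58)/(6.16−3.58) ≈ 8.5476·Δt.
So d_Receiver 1 = 94.37, d_Receiver 2 = 140.15, d_Receiver 3 = 127.48 km.
Circle about each station: (x − 84.7)² + (y − 15.9)² = 94.37²; (x − 26.8)² + (y − 66.3)² = 140.15²; (x − 67.4)² + (y − 54.4)² = 127.48².
Subtracting pairs of circle equations eliminates x²+y² and gives linear equations (the radical axes):
-115.8 x + 100.8 y = -13049.30
-34.6 x + 77.0 y = -7270.23
Solving the 2×2 system: x ≈ 50.1, y ≈ -71.9 km.
Check against Receiver 1 (with the unrounded x, y): √((x − 84.7)²+(y − 15.9)²) = 94.38 ≈ 94.37 km. ✓

x ≈ 50.1 km, y ≈ -71.9 km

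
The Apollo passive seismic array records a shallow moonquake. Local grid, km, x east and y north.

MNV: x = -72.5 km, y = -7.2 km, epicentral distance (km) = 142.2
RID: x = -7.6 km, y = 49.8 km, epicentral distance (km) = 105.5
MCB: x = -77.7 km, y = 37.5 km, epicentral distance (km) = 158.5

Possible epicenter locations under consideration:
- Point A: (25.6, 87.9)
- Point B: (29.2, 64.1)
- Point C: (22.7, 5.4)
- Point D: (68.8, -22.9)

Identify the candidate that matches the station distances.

Point D

For each candidate, compare |candidate − station| to the reported distance:
Point A: residuals MNV 5.6, RID 55.0, MCB 43.6 → max 55.0 km
Point B: residuals MNV 18.0, RID 66.0, MCB 48.3 → max 66.0 km
Point C: residuals MNV 46.2, RID 51.7, MCB 53.1 → max 53.1 km
Point D: residuals MNV 0.0, RID 0.0, MCB 0.0 → max 0.0 km
Only Point D has all residuals ≈ 0.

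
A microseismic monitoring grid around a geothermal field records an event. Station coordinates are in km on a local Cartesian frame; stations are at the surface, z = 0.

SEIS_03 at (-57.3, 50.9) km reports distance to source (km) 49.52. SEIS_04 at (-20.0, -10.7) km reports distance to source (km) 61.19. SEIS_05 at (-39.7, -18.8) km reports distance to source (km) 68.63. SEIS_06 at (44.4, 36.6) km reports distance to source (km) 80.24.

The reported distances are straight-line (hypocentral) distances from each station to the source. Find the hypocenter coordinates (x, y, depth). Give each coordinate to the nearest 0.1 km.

Each station gives a sphere (x−x_i)² + (y−y_i)² + z² = d_i² (stations at z=0).
Subtracting the SEIS_03 sphere from SEIS_04 and SEIS_05: z² cancels, leaving linear equations in x and y:
74.6 x − 123.2 y = -6651.60
35.2 x − 139.4 y = -6202.42
Solving: x ≈ -26.902, y ≈ 37.701 km (keep extra digits for the depth step; rounded: -26.9, 37.7).
Then from the SEIS_03 sphere: z² = 49.52² − (x + 57.3)² − (y − 50.9)² with x = -26.902, y = 37.701, so z ≈ 36.796 ≈ 36.8 km.

(-26.9, 37.7, 36.8)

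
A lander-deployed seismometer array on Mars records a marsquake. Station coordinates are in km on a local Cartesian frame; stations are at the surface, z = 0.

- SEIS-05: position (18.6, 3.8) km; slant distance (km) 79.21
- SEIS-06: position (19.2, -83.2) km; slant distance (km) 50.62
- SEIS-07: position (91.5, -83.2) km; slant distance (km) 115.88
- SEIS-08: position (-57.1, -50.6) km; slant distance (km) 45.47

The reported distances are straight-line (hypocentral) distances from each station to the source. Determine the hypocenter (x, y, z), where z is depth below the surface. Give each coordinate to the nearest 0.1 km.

(-19.8, -61.3, 23.7)

Each station gives a sphere (x−x_i)² + (y−y_i)² + z² = d_i² (stations at z=0).
Subtracting the SEIS-05 sphere from SEIS-06 and SEIS-07: z² cancels, leaving linear equations in x and y:
1.2 x − 174.0 y = 10642.32
145.8 x − 174.0 y = 7780.14
Solving: x ≈ -19.794, y ≈ -61.299 km (keep extra digits for the depth step; rounded: -19.8, -61.3).
Then from the SEIS-05 sphere: z² = 79.21² − (x − 18.6)² − (y − 3.8)² with x = -19.794, y = -61.299, so z ≈ 23.712 ≈ 23.7 km.
Check against SEIS-08 (with the unrounded solution): distance 45.48 ≈ 45.47 km. ✓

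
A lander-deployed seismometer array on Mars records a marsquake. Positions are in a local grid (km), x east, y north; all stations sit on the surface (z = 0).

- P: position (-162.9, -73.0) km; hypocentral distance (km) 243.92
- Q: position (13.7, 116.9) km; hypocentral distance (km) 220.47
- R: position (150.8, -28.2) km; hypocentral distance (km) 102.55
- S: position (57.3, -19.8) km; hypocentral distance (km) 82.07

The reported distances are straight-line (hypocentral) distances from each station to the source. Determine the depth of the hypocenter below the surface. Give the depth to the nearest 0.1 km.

Each station gives a sphere (x−x_i)² + (y−y_i)² + z² = d_i² (stations at z=0).
Subtracting the P sphere from Q and R: z² cancels, leaving linear equations in x and y:
353.2 x + 379.8 y = -7122.16
627.4 x + 89.6 y = 40650.93
Solving: x ≈ 77.804, y ≈ -91.107 km (keep extra digits for the depth step; rounded: 77.8, -91.1).
Then from the P sphere: z² = 243.92² − (x + 162.9)² − (y + 73.0)² with x = 77.804, y = -91.107, so z ≈ 35.081 ≈ 35.1 km.

depth ≈ 35.1 km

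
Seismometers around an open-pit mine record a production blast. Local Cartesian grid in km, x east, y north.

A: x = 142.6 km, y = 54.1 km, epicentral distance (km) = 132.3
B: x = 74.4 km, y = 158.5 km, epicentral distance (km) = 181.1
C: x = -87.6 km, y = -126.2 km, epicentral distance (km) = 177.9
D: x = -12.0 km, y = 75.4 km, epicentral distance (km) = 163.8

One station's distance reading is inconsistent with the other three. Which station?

B

Solve using three stations at a time. Using A, C, D (subtract circle equations pairwise → linear system) gives (x, y) ≈ (78.1, -61.4).
Distances from that point to each station vs reported:
  A: calculated 132.3 vs reported 132.3 → residual 0.0 km
  B: calculated 219.9 vs reported 181.1 → residual 38.8 km
  C: calculated 177.9 vs reported 177.9 → residual 0.0 km
  D: calculated 163.8 vs reported 163.8 → residual 0.0 km
A, C, D are mutually consistent (residuals ≈ 0); B is off by 38.8 km.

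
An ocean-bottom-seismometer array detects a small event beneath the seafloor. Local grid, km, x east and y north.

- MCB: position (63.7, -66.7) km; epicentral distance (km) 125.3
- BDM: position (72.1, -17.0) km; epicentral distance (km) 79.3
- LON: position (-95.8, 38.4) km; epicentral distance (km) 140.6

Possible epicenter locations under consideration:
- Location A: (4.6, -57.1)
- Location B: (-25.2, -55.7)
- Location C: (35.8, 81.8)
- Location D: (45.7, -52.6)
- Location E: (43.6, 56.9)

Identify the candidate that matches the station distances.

For each candidate, compare |candidate − station| to the reported distance:
Location A: residuals MCB 65.4, BDM 0.8, LON 2.0 → max 65.4 km
Location B: residuals MCB 35.7, BDM 25.4, LON 23.0 → max 35.7 km
Location C: residuals MCB 25.8, BDM 26.0, LON 2.0 → max 26.0 km
Location D: residuals MCB 102.4, BDM 35.0, LON 27.6 → max 102.4 km
Location E: residuals MCB 0.1, BDM 0.1, LON 0.0 → max 0.1 km
Only Location E has all residuals ≈ 0.

Location E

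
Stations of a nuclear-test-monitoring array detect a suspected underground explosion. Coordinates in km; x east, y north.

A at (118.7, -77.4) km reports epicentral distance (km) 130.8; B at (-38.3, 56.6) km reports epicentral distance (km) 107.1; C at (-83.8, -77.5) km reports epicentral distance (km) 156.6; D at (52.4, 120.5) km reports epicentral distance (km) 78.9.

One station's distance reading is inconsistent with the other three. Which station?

Solve using three stations at a time. Using A, B, D (subtract circle equations pairwise → linear system) gives (x, y) ≈ (67.9, 43.2).
Distances from that point to each station vs reported:
  A: calculated 130.8 vs reported 130.8 → residual 0.0 km
  B: calculated 107.1 vs reported 107.1 → residual 0.0 km
  C: calculated 193.9 vs reported 156.6 → residual 37.3 km
  D: calculated 78.9 vs reported 78.9 → residual 0.0 km
A, B, D are mutually consistent (residuals ≈ 0); C is off by 37.3 km.

C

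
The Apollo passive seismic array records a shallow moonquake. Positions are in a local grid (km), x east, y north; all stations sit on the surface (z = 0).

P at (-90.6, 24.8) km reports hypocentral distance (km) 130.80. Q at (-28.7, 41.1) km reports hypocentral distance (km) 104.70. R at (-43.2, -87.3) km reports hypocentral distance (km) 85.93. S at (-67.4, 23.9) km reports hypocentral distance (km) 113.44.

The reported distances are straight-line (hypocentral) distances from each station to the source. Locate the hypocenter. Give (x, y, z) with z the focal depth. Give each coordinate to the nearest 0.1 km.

Each station gives a sphere (x−x_i)² + (y−y_i)² + z² = d_i² (stations at z=0).
Subtracting the P sphere from Q and R: z² cancels, leaving linear equations in x and y:
123.8 x + 32.6 y = -163.95
94.8 x − 224.2 y = 10388.81
Solving: x ≈ 9.788, y ≈ -42.199 km (keep extra digits for the depth step; rounded: 9.8, -42.2).
Then from the P sphere: z² = 130.80² − (x + 90.6)² − (y − 24.8)² with x = 9.788, y = -42.199, so z ≈ 50.418 ≈ 50.4 km.

(9.8, -42.2, 50.4)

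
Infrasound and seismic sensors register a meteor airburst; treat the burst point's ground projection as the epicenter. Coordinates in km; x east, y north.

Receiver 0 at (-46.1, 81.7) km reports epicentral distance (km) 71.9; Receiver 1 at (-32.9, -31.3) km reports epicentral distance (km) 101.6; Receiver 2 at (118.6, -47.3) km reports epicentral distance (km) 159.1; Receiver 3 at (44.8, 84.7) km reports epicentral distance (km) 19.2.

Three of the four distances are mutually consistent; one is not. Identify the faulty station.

Solve using three stations at a time. Using Receiver 0, Receiver 2, Receiver 3 (subtract circle equations pairwise → linear system) gives (x, y) ≈ (25.8, 81.9).
Distances from that point to each station vs reported:
  Receiver 0: calculated 71.9 vs reported 71.9 → residual 0.0 km
  Receiver 1: calculated 127.5 vs reported 101.6 → residual 25.9 km
  Receiver 2: calculated 159.1 vs reported 159.1 → residual 0.0 km
  Receiver 3: calculated 19.2 vs reported 19.2 → residual 0.0 km
Receiver 0, Receiver 2, Receiver 3 are mutually consistent (residuals ≈ 0); Receiver 1 is off by 25.9 km.

Receiver 1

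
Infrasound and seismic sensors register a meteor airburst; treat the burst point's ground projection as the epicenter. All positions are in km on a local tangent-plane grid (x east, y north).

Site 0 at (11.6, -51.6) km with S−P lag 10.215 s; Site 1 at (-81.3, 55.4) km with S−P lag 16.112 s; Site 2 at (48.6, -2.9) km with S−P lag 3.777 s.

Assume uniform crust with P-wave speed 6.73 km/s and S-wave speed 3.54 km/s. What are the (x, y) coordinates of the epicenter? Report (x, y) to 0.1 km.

(34.1, 21.3)

Distance from S−P lag: d = Δt · v_P v_S / (v_P − v_S) = Δt · (6.73·3.54)/(6.73−3.54) ≈ 7.4684·Δt.
So d_Site 0 = 76.29, d_Site 1 = 120.33, d_Site 2 = 28.21 km.
Circle about each station: (x − 11.6)² + (y + 51.6)² = 76.29²; (x + 81.3)² + (y − 55.4)² = 120.33²; (x − 48.6)² + (y + 2.9)² = 28.21².
Subtracting pairs of circle equations eliminates x²+y² and gives linear equations (the radical axes):
-185.8 x + 214.0 y = -1777.41
74.0 x + 97.4 y = 4597.61
Solving the 2×2 system: x ≈ 34.1, y ≈ 21.3 km.
Check against Site 0 (with the unrounded x, y): √((x − 11.6)²+(y + 51.6)²) = 76.29 ≈ 76.29 km. ✓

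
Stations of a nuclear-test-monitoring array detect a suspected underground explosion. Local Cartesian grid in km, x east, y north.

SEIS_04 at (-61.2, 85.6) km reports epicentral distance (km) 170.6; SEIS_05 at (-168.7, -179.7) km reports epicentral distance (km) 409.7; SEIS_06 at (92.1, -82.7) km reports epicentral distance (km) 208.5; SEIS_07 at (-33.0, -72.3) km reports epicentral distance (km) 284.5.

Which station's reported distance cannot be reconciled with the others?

Solve using three stations at a time. Using SEIS_04, SEIS_05, SEIS_06 (subtract circle equations pairwise → linear system) gives (x, y) ≈ (104.7, 125.4).
Distances from that point to each station vs reported:
  SEIS_04: calculated 170.6 vs reported 170.6 → residual 0.0 km
  SEIS_05: calculated 409.7 vs reported 409.7 → residual 0.0 km
  SEIS_06: calculated 208.5 vs reported 208.5 → residual 0.0 km
  SEIS_07: calculated 241.0 vs reported 284.5 → residual 43.5 km
SEIS_04, SEIS_05, SEIS_06 are mutually consistent (residuals ≈ 0); SEIS_07 is off by 43.5 km.

SEIS_07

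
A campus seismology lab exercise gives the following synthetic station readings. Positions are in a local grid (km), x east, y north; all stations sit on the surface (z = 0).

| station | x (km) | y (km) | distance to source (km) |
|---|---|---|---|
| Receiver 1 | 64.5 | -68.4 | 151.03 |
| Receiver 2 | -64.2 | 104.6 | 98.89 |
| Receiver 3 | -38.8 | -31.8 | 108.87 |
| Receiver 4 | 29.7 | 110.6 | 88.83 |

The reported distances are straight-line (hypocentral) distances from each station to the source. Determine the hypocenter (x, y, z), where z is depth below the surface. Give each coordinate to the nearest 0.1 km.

Each station gives a sphere (x−x_i)² + (y−y_i)² + z² = d_i² (stations at z=0).
Subtracting the Receiver 1 sphere from Receiver 2 and Receiver 3: z² cancels, leaving linear equations in x and y:
-257.4 x + 346.0 y = 19254.82
-206.6 x + 73.2 y = 4635.25
Solving: x ≈ -3.692, y ≈ 52.903 km (keep extra digits for the depth step; rounded: -3.7, 52.9).
Then from the Receiver 1 sphere: z² = 151.03² − (x − 64.5)² − (y + 68.4)² with x = -3.692, y = 52.903, so z ≈ 58.698 ≈ 58.7 km.
Check against Receiver 4 (with the unrounded solution): distance 88.82 ≈ 88.83 km. ✓

x ≈ -3.7 km, y ≈ 52.9 km, depth ≈ 58.7 km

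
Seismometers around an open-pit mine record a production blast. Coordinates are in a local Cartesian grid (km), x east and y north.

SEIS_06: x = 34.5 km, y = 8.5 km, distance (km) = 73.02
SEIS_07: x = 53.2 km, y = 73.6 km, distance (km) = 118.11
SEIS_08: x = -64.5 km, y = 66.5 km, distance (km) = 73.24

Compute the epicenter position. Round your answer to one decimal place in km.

Circle about each station: (x − 34.5)² + (y − 8.5)² = 73.02²; (x − 53.2)² + (y − 73.6)² = 118.11²; (x + 64.5)² + (y − 66.5)² = 73.24².
Subtracting the SEIS_06 equation from the SEIS_07 and SEIS_08 equations removes the quadratic terms:
37.4 x + 130.2 y = -1633.35
-198.0 x + 116.0 y = 7287.82
Solving the 2×2 system: x ≈ -37.8, y ≈ -1.7 km.

-37.8 km east, -1.7 km north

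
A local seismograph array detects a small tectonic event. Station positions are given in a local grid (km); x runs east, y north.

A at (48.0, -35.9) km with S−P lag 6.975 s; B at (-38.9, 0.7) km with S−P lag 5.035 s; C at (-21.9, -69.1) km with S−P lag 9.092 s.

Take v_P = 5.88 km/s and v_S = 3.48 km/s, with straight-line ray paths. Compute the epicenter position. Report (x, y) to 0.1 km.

(3.9, 4.0)

Distance from S−P lag: d = Δt · v_P v_S / (v_P − v_S) = Δt · (5.88·3.48)/(5.88−3.48) ≈ 8.5260·Δt.
So d_A = 59.47, d_B = 42.93, d_C = 77.52 km.
Circle about each station: (x − 48.0)² + (y + 35.9)² = 59.47²; (x + 38.9)² + (y − 0.7)² = 42.93²; (x + 21.9)² + (y + 69.1)² = 77.52².
Subtracting pairs of circle equations eliminates x²+y² and gives linear equations (the radical axes):
-173.8 x + 73.2 y = -385.41
-139.8 x − 66.4 y = -811.06
Solving the 2×2 system: x ≈ 3.9, y ≈ 4.0 km.
Check against A (with the unrounded x, y): √((x − 48.0)²+(y + 35.9)²) = 59.47 ≈ 59.47 km. ✓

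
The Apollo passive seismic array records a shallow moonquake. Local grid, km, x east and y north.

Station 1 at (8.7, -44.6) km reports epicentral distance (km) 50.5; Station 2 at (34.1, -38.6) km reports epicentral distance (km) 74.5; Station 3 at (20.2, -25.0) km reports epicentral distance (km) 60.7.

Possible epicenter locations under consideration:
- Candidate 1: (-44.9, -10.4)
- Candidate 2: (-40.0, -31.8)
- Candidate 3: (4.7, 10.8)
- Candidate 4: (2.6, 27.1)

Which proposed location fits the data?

Candidate 2

For each candidate, compare |candidate − station| to the reported distance:
Candidate 1: residuals Station 1 13.1, Station 2 9.4, Station 3 6.0 → max 13.1 km
Candidate 2: residuals Station 1 0.1, Station 2 0.1, Station 3 0.1 → max 0.1 km
Candidate 3: residuals Station 1 5.0, Station 2 17.0, Station 3 21.7 → max 21.7 km
Candidate 4: residuals Station 1 21.5, Station 2 1.6, Station 3 5.7 → max 21.5 km
Only Candidate 2 has all residuals ≈ 0.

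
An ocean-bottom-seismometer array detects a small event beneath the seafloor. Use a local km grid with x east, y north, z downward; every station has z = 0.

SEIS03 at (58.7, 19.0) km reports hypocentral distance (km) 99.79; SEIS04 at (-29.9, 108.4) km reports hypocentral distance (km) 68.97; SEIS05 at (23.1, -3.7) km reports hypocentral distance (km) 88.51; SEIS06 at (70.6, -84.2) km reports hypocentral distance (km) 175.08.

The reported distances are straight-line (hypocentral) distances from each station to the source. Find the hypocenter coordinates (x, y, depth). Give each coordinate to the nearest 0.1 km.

Each station gives a sphere (x−x_i)² + (y−y_i)² + z² = d_i² (stations at z=0).
Subtracting the SEIS03 sphere from SEIS04 and SEIS05: z² cancels, leaving linear equations in x and y:
-177.2 x + 178.8 y = 14039.06
-71.2 x − 45.4 y = -1135.37
Solving: x ≈ -20.908, y ≈ 57.797 km (keep extra digits for the depth step; rounded: -20.9, 57.8).
Then from the SEIS03 sphere: z² = 99.79² − (x − 58.7)² − (y − 19.0)² with x = -20.908, y = 57.797, so z ≈ 45.994 ≈ 46.0 km.

x ≈ -20.9 km, y ≈ 57.8 km, depth ≈ 46.0 km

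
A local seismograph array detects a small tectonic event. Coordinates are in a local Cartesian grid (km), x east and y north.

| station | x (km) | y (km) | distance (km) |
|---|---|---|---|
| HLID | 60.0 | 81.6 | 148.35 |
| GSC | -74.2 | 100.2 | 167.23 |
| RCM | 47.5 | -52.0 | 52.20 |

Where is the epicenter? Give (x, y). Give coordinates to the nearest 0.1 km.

Circle about each station: (x − 60.0)² + (y − 81.6)² = 148.35²; (x + 74.2)² + (y − 100.2)² = 167.23²; (x − 47.5)² + (y + 52.0)² = 52.20².
Subtracting the HLID equation from the GSC and RCM equations removes the quadratic terms:
-268.4 x + 37.2 y = -671.03
-25.0 x − 267.2 y = 13984.57
Solving the 2×2 system: x ≈ -4.7, y ≈ -51.9 km.

-4.7 km east, -51.9 km north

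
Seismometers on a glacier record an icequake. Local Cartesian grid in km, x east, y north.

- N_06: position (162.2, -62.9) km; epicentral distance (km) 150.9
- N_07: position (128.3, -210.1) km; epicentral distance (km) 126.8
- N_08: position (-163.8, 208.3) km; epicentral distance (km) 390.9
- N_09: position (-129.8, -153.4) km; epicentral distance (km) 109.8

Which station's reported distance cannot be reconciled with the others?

Solve using three stations at a time. Using N_06, N_07, N_08 (subtract circle equations pairwise → linear system) gives (x, y) ≈ (28.1, -132.3).
Distances from that point to each station vs reported:
  N_06: calculated 150.9 vs reported 150.9 → residual 0.0 km
  N_07: calculated 126.9 vs reported 126.8 → residual 0.1 km
  N_08: calculated 390.9 vs reported 390.9 → residual 0.0 km
  N_09: calculated 159.3 vs reported 109.8 → residual 49.5 km
N_06, N_07, N_08 are mutually consistent (residuals ≈ 0); N_09 is off by 49.5 km.

N_09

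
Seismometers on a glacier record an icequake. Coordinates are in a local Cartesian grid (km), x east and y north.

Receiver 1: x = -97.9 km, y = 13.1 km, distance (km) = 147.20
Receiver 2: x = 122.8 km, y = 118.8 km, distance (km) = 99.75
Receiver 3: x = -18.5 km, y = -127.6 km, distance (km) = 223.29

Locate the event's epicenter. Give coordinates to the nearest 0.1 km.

Circle about each station: (x + 97.9)² + (y − 13.1)² = 147.20²; (x − 122.8)² + (y − 118.8)² = 99.75²; (x + 18.5)² + (y + 127.6)² = 223.29².
Subtracting pairs of circle equations eliminates x²+y² and gives linear equations (the radical axes):
441.4 x + 211.4 y = 31155.04
158.8 x − 281.4 y = -21322.59
Solving the 2×2 system: x ≈ 27.0, y ≈ 91.0 km.

(27.0, 91.0)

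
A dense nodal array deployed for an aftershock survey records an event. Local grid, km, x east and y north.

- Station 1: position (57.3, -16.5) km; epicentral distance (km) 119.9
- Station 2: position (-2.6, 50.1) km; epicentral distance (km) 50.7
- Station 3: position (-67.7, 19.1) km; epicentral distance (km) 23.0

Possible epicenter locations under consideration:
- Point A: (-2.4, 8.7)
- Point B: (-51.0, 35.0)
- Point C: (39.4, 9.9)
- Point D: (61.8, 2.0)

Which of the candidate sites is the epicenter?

For each candidate, compare |candidate − station| to the reported distance:
Point A: residuals Station 1 55.1, Station 2 9.3, Station 3 43.1 → max 55.1 km
Point B: residuals Station 1 0.0, Station 2 0.0, Station 3 0.1 → max 0.1 km
Point C: residuals Station 1 88.0, Station 2 7.4, Station 3 84.5 → max 88.0 km
Point D: residuals Station 1 100.9, Station 2 29.7, Station 3 107.6 → max 107.6 km
Only Point B has all residuals ≈ 0.

Point B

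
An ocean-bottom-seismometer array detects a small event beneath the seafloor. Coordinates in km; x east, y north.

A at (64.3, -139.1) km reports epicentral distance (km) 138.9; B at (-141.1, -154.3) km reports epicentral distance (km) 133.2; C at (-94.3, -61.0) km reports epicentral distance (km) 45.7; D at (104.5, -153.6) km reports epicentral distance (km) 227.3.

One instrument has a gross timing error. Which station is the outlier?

D

Solve using three stations at a time. Using A, B, C (subtract circle equations pairwise → linear system) gives (x, y) ≈ (-48.7, -58.4).
Distances from that point to each station vs reported:
  A: calculated 138.9 vs reported 138.9 → residual 0.0 km
  B: calculated 133.2 vs reported 133.2 → residual 0.0 km
  C: calculated 45.7 vs reported 45.7 → residual 0.0 km
  D: calculated 180.4 vs reported 227.3 → residual 46.9 km
A, B, C are mutually consistent (residuals ≈ 0); D is off by 46.9 km.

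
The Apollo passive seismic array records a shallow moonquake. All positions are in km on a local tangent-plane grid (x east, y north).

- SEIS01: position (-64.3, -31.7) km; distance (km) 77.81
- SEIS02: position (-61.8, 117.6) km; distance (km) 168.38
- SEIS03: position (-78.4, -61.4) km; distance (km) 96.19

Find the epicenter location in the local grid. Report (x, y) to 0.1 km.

x ≈ 13.5 km, y ≈ -33.0 km

Circle about each station: (x + 64.3)² + (y + 31.7)² = 77.81²; (x + 61.8)² + (y − 117.6)² = 168.38²; (x + 78.4)² + (y + 61.4)² = 96.19².
Subtracting pairs of circle equations eliminates x²+y² and gives linear equations (the radical axes):
5.0 x + 298.6 y = -9787.81
-28.2 x − 59.4 y = 1579.02
Solving the 2×2 system: x ≈ 13.5, y ≈ -33.0 km.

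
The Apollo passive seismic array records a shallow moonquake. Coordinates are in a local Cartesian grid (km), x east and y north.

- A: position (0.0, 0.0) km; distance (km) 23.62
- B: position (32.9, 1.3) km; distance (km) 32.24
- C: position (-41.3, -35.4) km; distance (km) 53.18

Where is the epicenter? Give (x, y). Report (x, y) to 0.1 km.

Circle about each station: x² + y² = 23.62²; (x − 32.9)² + (y − 1.3)² = 32.24²; (x + 41.3)² + (y + 35.4)² = 53.18².
Subtracting the A equation from the B and C equations removes the quadratic terms:
65.8 x + 2.6 y = 602.59
-82.6 x − 70.8 y = 688.64
Solving the 2×2 system: x ≈ 10.0, y ≈ -21.4 km.

(10.0, -21.4)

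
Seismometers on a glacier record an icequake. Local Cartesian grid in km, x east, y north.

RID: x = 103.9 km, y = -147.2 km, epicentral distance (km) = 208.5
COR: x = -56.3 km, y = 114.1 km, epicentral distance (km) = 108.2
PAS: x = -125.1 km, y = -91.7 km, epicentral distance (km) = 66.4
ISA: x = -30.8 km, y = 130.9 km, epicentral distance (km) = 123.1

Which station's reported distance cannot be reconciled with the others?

PAS

Solve using three stations at a time. Using RID, COR, ISA (subtract circle equations pairwise → linear system) gives (x, y) ≈ (-35.6, 7.8).
Distances from that point to each station vs reported:
  RID: calculated 208.5 vs reported 208.5 → residual 0.0 km
  COR: calculated 108.3 vs reported 108.2 → residual 0.1 km
  PAS: calculated 133.9 vs reported 66.4 → residual 67.5 km
  ISA: calculated 123.2 vs reported 123.1 → residual 0.1 km
RID, COR, ISA are mutually consistent (residuals ≈ 0); PAS is off by 67.5 km.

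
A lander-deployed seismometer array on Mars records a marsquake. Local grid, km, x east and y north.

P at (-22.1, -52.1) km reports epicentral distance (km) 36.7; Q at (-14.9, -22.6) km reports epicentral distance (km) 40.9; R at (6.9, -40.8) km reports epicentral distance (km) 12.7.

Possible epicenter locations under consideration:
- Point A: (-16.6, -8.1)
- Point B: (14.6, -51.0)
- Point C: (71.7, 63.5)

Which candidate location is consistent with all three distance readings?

For each candidate, compare |candidate − station| to the reported distance:
Point A: residuals P 7.6, Q 26.3, R 27.6 → max 27.6 km
Point B: residuals P 0.0, Q 0.0, R 0.1 → max 0.1 km
Point C: residuals P 112.2, Q 81.2, R 110.1 → max 112.2 km
Only Point B has all residuals ≈ 0.

Point B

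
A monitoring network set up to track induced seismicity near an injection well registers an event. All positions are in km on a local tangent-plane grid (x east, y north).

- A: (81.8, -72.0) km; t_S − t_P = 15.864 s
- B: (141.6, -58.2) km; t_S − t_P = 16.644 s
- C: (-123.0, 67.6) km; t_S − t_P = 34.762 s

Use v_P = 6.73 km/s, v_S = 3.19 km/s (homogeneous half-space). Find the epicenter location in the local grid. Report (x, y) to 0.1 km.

83.3 km east, 24.2 km north

Distance from S−P lag: d = Δt · v_P v_S / (v_P − v_S) = Δt · (6.73·3.19)/(6.73−3.19) ≈ 6.0646·Δt.
So d_A = 96.21, d_B = 100.94, d_C = 210.82 km.
Circle about each station: (x − 81.8)² + (y + 72.0)² = 96.21²; (x − 141.6)² + (y + 58.2)² = 100.94²; (x + 123.0)² + (y − 67.6)² = 210.82².
Subtracting the A equation from the B and C equations removes the quadratic terms:
119.6 x + 27.6 y = 10630.04
-409.6 x + 279.2 y = -27365.19
Solving the 2×2 system: x ≈ 83.3, y ≈ 24.2 km.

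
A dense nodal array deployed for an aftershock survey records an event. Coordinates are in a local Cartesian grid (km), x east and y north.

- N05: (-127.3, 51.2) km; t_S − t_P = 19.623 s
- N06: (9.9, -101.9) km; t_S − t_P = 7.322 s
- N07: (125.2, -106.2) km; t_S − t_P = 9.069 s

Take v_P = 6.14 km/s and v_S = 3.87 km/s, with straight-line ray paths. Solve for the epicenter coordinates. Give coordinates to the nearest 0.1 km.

Distance from S−P lag: d = Δt · v_P v_S / (v_P − v_S) = Δt · (6.14·3.87)/(6.14−3.87) ≈ 10.4678·Δt.
So d_N05 = 205.41, d_N06 = 76.64, d_N07 = 94.93 km.
Circle about each station: (x + 127.3)² + (y − 51.2)² = 205.41²; (x − 9.9)² + (y + 101.9)² = 76.64²; (x − 125.2)² + (y + 106.2)² = 94.93².
Subtracting pairs of circle equations eliminates x²+y² and gives linear equations (the radical axes):
274.4 x − 306.2 y = 27974.47
505.0 x − 314.8 y = 41308.31
Solving the 2×2 system: x ≈ 56.3, y ≈ -40.9 km.
Check against N05 (with the unrounded x, y): √((x + 127.3)²+(y − 51.2)²) = 205.41 ≈ 205.41 km. ✓

56.3 km east, -40.9 km north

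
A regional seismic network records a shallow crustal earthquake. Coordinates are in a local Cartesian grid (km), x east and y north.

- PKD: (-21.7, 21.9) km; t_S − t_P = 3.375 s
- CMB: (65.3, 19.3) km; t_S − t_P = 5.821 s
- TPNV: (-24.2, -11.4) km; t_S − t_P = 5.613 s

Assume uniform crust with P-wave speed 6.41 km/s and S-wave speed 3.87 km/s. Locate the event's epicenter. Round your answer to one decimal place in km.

x ≈ 9.8 km, y ≈ 31.6 km

Distance from S−P lag: d = Δt · v_P v_S / (v_P − v_S) = Δt · (6.41·3.87)/(6.41−3.87) ≈ 9.7664·Δt.
So d_PKD = 32.96, d_CMB = 56.85, d_TPNV = 54.82 km.
Circle about each station: (x + 21.7)² + (y − 21.9)² = 32.96²; (x − 65.3)² + (y − 19.3)² = 56.85²; (x + 24.2)² + (y + 11.4)² = 54.82².
Subtracting the PKD equation from the CMB and TPNV equations removes the quadratic terms:
174.0 x − 5.2 y = 1540.52
-5.0 x − 66.6 y = -2153.77
Solving the 2×2 system: x ≈ 9.8, y ≈ 31.6 km.
Check against PKD (with the unrounded x, y): √((x + 21.7)²+(y − 21.9)²) = 32.96 ≈ 32.96 km. ✓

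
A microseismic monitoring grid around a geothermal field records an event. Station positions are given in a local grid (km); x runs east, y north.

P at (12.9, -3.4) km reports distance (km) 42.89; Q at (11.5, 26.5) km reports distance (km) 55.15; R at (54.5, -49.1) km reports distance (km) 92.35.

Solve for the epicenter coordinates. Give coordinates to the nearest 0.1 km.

Circle about each station: (x − 12.9)² + (y + 3.4)² = 42.89²; (x − 11.5)² + (y − 26.5)² = 55.15²; (x − 54.5)² + (y + 49.1)² = 92.35².
Subtracting the P equation from the Q and R equations removes the quadratic terms:
-2.8 x + 59.8 y = -545.44
83.2 x − 91.4 y = -1485.88
Solving the 2×2 system: x ≈ -29.4, y ≈ -10.5 km.

(-29.4, -10.5)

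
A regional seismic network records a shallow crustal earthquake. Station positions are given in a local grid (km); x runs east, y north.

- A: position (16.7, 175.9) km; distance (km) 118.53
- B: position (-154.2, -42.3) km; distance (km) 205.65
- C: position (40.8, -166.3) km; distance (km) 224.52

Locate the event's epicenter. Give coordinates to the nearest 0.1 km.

(25.5, 57.7)

Circle about each station: (x − 16.7)² + (y − 175.9)² = 118.53²; (x + 154.2)² + (y + 42.3)² = 205.65²; (x − 40.8)² + (y + 166.3)² = 224.52².
Subtracting the A equation from the B and C equations removes the quadratic terms:
-341.8 x − 436.4 y = -33895.33
48.2 x − 684.4 y = -38259.24
Solving the 2×2 system: x ≈ 25.5, y ≈ 57.7 km.
Check against A (with the unrounded x, y): √((x − 16.7)²+(y − 175.9)²) = 118.53 ≈ 118.53 km. ✓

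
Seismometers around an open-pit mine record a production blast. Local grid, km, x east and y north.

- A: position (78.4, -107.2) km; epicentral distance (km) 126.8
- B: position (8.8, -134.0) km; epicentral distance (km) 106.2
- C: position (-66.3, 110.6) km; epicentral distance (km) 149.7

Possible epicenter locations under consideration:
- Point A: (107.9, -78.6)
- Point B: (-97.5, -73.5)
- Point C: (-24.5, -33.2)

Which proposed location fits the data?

Point C

For each candidate, compare |candidate − station| to the reported distance:
Point A: residuals A 85.7, B 7.3, C 107.5 → max 107.5 km
Point B: residuals A 52.3, B 16.1, C 37.0 → max 52.3 km
Point C: residuals A 0.1, B 0.0, C 0.1 → max 0.1 km
Only Point C has all residuals ≈ 0.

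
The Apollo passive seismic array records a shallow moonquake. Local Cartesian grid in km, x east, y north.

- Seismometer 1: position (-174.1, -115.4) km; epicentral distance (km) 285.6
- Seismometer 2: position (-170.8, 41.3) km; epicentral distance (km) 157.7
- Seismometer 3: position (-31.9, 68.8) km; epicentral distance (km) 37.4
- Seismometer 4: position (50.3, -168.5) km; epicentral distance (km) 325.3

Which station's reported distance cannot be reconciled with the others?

Seismometer 3

Solve using three stations at a time. Using Seismometer 1, Seismometer 2, Seismometer 4 (subtract circle equations pairwise → linear system) gives (x, y) ≈ (-48.9, 141.3).
Distances from that point to each station vs reported:
  Seismometer 1: calculated 285.6 vs reported 285.6 → residual 0.0 km
  Seismometer 2: calculated 157.6 vs reported 157.7 → residual 0.1 km
  Seismometer 3: calculated 74.4 vs reported 37.4 → residual 37.0 km
  Seismometer 4: calculated 325.3 vs reported 325.3 → residual 0.0 km
Seismometer 1, Seismometer 2, Seismometer 4 are mutually consistent (residuals ≈ 0); Seismometer 3 is off by 37.0 km.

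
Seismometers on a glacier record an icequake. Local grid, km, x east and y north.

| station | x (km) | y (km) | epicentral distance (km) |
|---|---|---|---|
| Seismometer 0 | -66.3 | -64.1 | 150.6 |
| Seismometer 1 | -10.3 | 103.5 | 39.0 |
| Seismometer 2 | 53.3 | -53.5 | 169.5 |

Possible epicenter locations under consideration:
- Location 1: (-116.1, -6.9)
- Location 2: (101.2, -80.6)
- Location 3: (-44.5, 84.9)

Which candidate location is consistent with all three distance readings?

Location 3

For each candidate, compare |candidate − station| to the reported distance:
Location 1: residuals Seismometer 0 74.8, Seismometer 1 113.9, Seismometer 2 6.2 → max 113.9 km
Location 2: residuals Seismometer 0 17.7, Seismometer 1 176.2, Seismometer 2 114.5 → max 176.2 km
Location 3: residuals Seismometer 0 0.0, Seismometer 1 0.1, Seismometer 2 0.0 → max 0.1 km
Only Location 3 has all residuals ≈ 0.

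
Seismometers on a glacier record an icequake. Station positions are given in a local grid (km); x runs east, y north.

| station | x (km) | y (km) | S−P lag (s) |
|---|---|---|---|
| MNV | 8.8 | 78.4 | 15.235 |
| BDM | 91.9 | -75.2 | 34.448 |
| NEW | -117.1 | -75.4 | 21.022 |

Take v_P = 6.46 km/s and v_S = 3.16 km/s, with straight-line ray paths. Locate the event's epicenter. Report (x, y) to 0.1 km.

Distance from S−P lag: d = Δt · v_P v_S / (v_P − v_S) = Δt · (6.46·3.16)/(6.46−3.16) ≈ 6.1859·Δt.
So d_MNV = 94.24, d_BDM = 213.09, d_NEW = 130.04 km.
Circle about each station: (x − 8.8)² + (y − 78.4)² = 94.24²; (x − 91.9)² + (y + 75.2)² = 213.09²; (x + 117.1)² + (y + 75.4)² = 130.04².
Subtracting the MNV equation from the BDM and NEW equations removes the quadratic terms:
166.2 x − 307.2 y = -28649.52
-251.8 x − 307.6 y = 5144.35
Solving the 2×2 system: x ≈ -80.9, y ≈ 49.5 km.
Check against MNV (with the unrounded x, y): √((x − 8.8)²+(y − 78.4)²) = 94.24 ≈ 94.24 km. ✓

-80.9 km east, 49.5 km north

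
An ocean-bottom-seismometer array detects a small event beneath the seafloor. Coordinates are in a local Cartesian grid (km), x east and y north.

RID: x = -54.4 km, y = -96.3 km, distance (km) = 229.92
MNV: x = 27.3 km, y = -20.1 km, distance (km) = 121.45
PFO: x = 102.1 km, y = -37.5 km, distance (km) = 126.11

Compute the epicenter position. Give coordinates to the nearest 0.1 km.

Circle about each station: (x + 54.4)² + (y + 96.3)² = 229.92²; (x − 27.3)² + (y + 20.1)² = 121.45²; (x − 102.1)² + (y + 37.5)² = 126.11².
Subtracting the RID equation from the MNV and PFO equations removes the quadratic terms:
163.4 x + 152.4 y = 27029.35
313.0 x + 117.6 y = 36557.08
Solving the 2×2 system: x ≈ 84.0, y ≈ 87.3 km.

84.0 km east, 87.3 km north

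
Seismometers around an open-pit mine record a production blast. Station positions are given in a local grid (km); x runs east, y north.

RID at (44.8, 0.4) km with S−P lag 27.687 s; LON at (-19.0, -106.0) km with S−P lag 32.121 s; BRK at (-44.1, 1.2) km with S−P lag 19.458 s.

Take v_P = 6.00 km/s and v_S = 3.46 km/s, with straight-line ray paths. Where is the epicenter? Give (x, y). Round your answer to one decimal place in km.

Distance from S−P lag: d = Δt · v_P v_S / (v_P − v_S) = Δt · (6.00·3.46)/(6.00−3.46) ≈ 8.1732·Δt.
So d_RID = 226.29, d_LON = 262.53, d_BRK = 159.03 km.
Circle about each station: (x − 44.8)² + (y − 0.4)² = 226.29²; (x + 19.0)² + (y + 106.0)² = 262.53²; (x + 44.1)² + (y − 1.2)² = 159.03².
Subtracting the RID equation from the LON and BRK equations removes the quadratic terms:
-127.6 x − 212.8 y = -8125.04
-177.8 x + 1.6 y = 25855.67
Solving the 2×2 system: x ≈ -144.3, y ≈ 124.7 km.
Check against RID (with the unrounded x, y): √((x − 44.8)²+(y − 0.4)²) = 226.30 ≈ 226.29 km. ✓

(-144.3, 124.7)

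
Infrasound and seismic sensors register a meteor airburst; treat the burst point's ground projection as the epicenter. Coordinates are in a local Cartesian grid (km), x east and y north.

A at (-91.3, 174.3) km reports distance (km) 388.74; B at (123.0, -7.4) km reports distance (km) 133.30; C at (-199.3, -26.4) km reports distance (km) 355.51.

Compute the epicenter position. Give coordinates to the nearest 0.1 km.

137.6 km east, -139.9 km north

Circle about each station: (x + 91.3)² + (y − 174.3)² = 388.74²; (x − 123.0)² + (y + 7.4)² = 133.30²; (x + 199.3)² + (y + 26.4)² = 355.51².
Subtracting the A equation from the B and C equations removes the quadratic terms:
428.6 x − 363.4 y = 109817.48
-216.0 x − 401.4 y = 26432.70
Solving the 2×2 system: x ≈ 137.6, y ≈ -139.9 km.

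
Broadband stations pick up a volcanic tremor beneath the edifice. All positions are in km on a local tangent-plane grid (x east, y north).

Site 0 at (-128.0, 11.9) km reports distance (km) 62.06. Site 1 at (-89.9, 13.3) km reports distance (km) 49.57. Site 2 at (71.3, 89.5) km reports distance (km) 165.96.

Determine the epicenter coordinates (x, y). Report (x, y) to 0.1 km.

x ≈ -92.5 km, y ≈ 62.8 km

Circle about each station: (x + 128.0)² + (y − 11.9)² = 62.06²; (x + 89.9)² + (y − 13.3)² = 49.57²; (x − 71.3)² + (y − 89.5)² = 165.96².
Subtracting pairs of circle equations eliminates x²+y² and gives linear equations (the radical axes):
76.2 x + 2.8 y = -6872.45
398.6 x + 155.2 y = -27122.95
Solving the 2×2 system: x ≈ -92.5, y ≈ 62.8 km.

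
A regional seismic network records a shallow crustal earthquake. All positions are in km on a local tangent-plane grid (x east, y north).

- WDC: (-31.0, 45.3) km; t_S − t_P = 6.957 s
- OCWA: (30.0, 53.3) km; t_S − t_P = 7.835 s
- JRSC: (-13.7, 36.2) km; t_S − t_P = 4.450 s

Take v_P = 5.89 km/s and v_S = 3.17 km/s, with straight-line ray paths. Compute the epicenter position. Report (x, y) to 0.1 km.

-0.2 km east, 8.8 km north

Distance from S−P lag: d = Δt · v_P v_S / (v_P − v_S) = Δt · (5.89·3.17)/(5.89−3.17) ≈ 6.8644·Δt.
So d_WDC = 47.76, d_OCWA = 53.78, d_JRSC = 30.55 km.
Circle about each station: (x + 31.0)² + (y − 45.3)² = 47.76²; (x − 30.0)² + (y − 53.3)² = 53.78²; (x + 13.7)² + (y − 36.2)² = 30.55².
Subtracting the WDC equation from the OCWA and JRSC equations removes the quadratic terms:
122.0 x + 16.0 y = 116.53
34.6 x − 18.2 y = -167.24
Solving the 2×2 system: x ≈ -0.2, y ≈ 8.8 km.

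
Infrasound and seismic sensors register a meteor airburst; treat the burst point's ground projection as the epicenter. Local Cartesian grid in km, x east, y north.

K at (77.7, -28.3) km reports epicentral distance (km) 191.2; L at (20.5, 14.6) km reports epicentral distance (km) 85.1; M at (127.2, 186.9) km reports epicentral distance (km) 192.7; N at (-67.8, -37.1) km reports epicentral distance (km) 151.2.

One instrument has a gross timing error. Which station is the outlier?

Solve using three stations at a time. Using K, M, N (subtract circle equations pairwise → linear system) gives (x, y) ≈ (-50.9, 113.2).
Distances from that point to each station vs reported:
  K: calculated 191.3 vs reported 191.2 → residual 0.1 km
  L: calculated 121.8 vs reported 85.1 → residual 36.7 km
  M: calculated 192.8 vs reported 192.7 → residual 0.1 km
  N: calculated 151.3 vs reported 151.2 → residual 0.1 km
K, M, N are mutually consistent (residuals ≈ 0); L is off by 36.7 km.

L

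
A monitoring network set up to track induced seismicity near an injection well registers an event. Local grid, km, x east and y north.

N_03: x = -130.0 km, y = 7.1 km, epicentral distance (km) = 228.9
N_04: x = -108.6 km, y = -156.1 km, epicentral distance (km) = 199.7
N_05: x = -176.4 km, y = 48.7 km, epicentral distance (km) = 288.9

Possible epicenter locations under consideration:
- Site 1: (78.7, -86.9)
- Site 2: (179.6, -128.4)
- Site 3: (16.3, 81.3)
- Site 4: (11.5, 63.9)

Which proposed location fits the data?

For each candidate, compare |candidate − station| to the reported distance:
Site 1: residuals N_03 0.0, N_04 0.0, N_05 0.0 → max 0.0 km
Site 2: residuals N_03 109.1, N_04 89.8, N_05 108.7 → max 109.1 km
Site 3: residuals N_03 64.9, N_04 68.6, N_05 93.5 → max 93.5 km
Site 4: residuals N_03 76.4, N_04 50.9, N_05 100.4 → max 100.4 km
Only Site 1 has all residuals ≈ 0.

Site 1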